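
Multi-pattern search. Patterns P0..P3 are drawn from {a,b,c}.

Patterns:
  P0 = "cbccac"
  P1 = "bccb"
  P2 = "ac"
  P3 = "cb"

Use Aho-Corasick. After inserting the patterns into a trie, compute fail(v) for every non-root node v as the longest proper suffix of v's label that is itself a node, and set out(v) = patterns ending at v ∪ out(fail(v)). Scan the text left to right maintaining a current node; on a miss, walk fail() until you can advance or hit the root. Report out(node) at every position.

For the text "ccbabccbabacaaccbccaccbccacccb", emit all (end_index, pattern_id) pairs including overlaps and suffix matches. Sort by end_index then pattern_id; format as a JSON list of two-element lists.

Build automaton:
Trie nodes:
  0='ε' goto a→11 b→7 c→1
  1='c' goto b→2
  2='cb' goto c→3  ←P3
  3='cbc' goto c→4
  4='cbcc' goto a→5
  5='cbcca' goto c→6
  6='cbccac' goto ·  ←P0
  7='b' goto c→8
  8='bc' goto c→9
  9='bcc' goto b→10
  10='bccb' goto ·  ←P1
  11='a' goto c→12
  12='ac' goto ·  ←P2

BFS fail/out derivation:
  n1('c'): parent n0 fail=0; on 'c' 0 → fail=0;  out ∅∪∅=∅
  n7('b'): parent n0 fail=0; on 'b' 0 → fail=0;  out ∅∪∅=∅
  n11('a'): parent n0 fail=0; on 'a' 0 → fail=0;  out ∅∪∅=∅
  n2('cb'): parent n1 fail=0; on 'b' 0 → fail=7;  out {3}∪∅={3}
  n8('bc'): parent n7 fail=0; on 'c' 0 → fail=1;  out ∅∪∅=∅
  n12('ac'): parent n11 fail=0; on 'c' 0 → fail=1;  out {2}∪∅={2}
  n3('cbc'): parent n2 fail=7; on 'c' 7 → fail=8;  out ∅∪∅=∅
  n9('bcc'): parent n8 fail=1; on 'c' 1→0 → fail=1;  out ∅∪∅=∅
  n4('cbcc'): parent n3 fail=8; on 'c' 8 → fail=9;  out ∅∪∅=∅
  n10('bccb'): parent n9 fail=1; on 'b' 1 → fail=2;  out {1}∪{3}={1,3}
  n5('cbcca'): parent n4 fail=9; on 'a' 9→1→0 → fail=11;  out ∅∪∅=∅
  n6('cbccac'): parent n5 fail=11; on 'c' 11 → fail=12;  out {0}∪{2}={0,2}

Scan:
i=0 'c': node 0→1
i=1 'c': node 1→1 (fail-walked)
i=2 'b': node 1→2  emit P3@[1:2]
i=3 'a': node 2→11 (fail-walked)
i=4 'b': node 11→7 (fail-walked)
i=5 'c': node 7→8
i=6 'c': node 8→9
i=7 'b': node 9→10  emit P1@[4:7],P3@[6:7]
i=8 'a': node 10→11 (fail-walked)
i=9 'b': node 11→7 (fail-walked)
i=10 'a': node 7→11 (fail-walked)
i=11 'c': node 11→12  emit P2@[10:11]
i=12 'a': node 12→11 (fail-walked)
i=13 'a': node 11→11 (fail-walked)
i=14 'c': node 11→12  emit P2@[13:14]
i=15 'c': node 12→1 (fail-walked)
i=16 'b': node 1→2  emit P3@[15:16]
i=17 'c': node 2→3
i=18 'c': node 3→4
i=19 'a': node 4→5
i=20 'c': node 5→6  emit P0@[15:20],P2@[19:20]
i=21 'c': node 6→1 (fail-walked)
i=22 'b': node 1→2  emit P3@[21:22]
i=23 'c': node 2→3
i=24 'c': node 3→4
i=25 'a': node 4→5
i=26 'c': node 5→6  emit P0@[21:26],P2@[25:26]
i=27 'c': node 6→1 (fail-walked)
i=28 'c': node 1→1 (fail-walked)
i=29 'b': node 1→2  emit P3@[28:29]

Matches: [[2,3],[7,1],[7,3],[11,2],[14,2],[16,3],[20,0],[20,2],[22,3],[26,0],[26,2],[29,3]]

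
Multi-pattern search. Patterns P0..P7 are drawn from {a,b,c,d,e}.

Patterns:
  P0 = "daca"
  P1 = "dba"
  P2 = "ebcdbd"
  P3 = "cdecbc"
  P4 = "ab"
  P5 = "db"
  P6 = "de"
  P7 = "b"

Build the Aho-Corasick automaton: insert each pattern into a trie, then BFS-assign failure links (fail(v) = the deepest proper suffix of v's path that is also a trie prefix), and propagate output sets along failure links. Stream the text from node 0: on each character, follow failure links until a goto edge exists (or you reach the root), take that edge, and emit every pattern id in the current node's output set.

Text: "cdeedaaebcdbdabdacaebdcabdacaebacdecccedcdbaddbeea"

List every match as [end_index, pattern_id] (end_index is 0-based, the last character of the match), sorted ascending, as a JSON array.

Build:
Trie (insert patterns):
  0='ε' goto a→19 b→22 c→13 d→1 e→7
  1='d' goto a→2 b→5 e→21
  2='da' goto c→3
  3='dac' goto a→4
  4='daca' goto ·  ←P0
  5='db' goto a→6  ←P5
  6='dba' goto ·  ←P1
  7='e' goto b→8
  8='eb' goto c→9
  9='ebc' goto d→10
  10='ebcd' goto b→11
  11='ebcdb' goto d→12
  12='ebcdbd' goto ·  ←P2
  13='c' goto d→14
  14='cd' goto e→15
  15='cde' goto c→16
  16='cdec' goto b→17
  17='cdecb' goto c→18
  18='cdecbc' goto ·  ←P3
  19='a' goto b→20
  20='ab' goto ·  ←P4
  21='de' goto ·  ←P6
  22='b' goto ·  ←P7

BFS fail/out derivation:
  n1('d'): parent n0 fail=0; on 'd' 0 → fail=0;  out ∅∪∅=∅
  n7('e'): parent n0 fail=0; on 'e' 0 → fail=0;  out ∅∪∅=∅
  n13('c'): parent n0 fail=0; on 'c' 0 → fail=0;  out ∅∪∅=∅
  n19('a'): parent n0 fail=0; on 'a' 0 → fail=0;  out ∅∪∅=∅
  n22('b'): parent n0 fail=0; on 'b' 0 → fail=0;  out {7}∪∅={7}
  n2('da'): parent n1 fail=0; on 'a' 0 → fail=19;  out ∅∪∅=∅
  n5('db'): parent n1 fail=0; on 'b' 0 → fail=22;  out {5}∪{7}={5,7}
  n8('eb'): parent n7 fail=0; on 'b' 0 → fail=22;  out ∅∪{7}={7}
  n14('cd'): parent n13 fail=0; on 'd' 0 → fail=1;  out ∅∪∅=∅
  n20('ab'): parent n19 fail=0; on 'b' 0 → fail=22;  out {4}∪{7}={4,7}
  n21('de'): parent n1 fail=0; on 'e' 0 → fail=7;  out {6}∪∅={6}
  n3('dac'): parent n2 fail=19; on 'c' 19→0 → fail=13;  out ∅∪∅=∅
  n6('dba'): parent n5 fail=22; on 'a' 22→0 → fail=19;  out {1}∪∅={1}
  n9('ebc'): parent n8 fail=22; on 'c' 22→0 → fail=13;  out ∅∪∅=∅
  n15('cde'): parent n14 fail=1; on 'e' 1 → fail=21;  out ∅∪{6}={6}
  n4('daca'): parent n3 fail=13; on 'a' 13→0 → fail=19;  out {0}∪∅={0}
  n10('ebcd'): parent n9 fail=13; on 'd' 13 → fail=14;  out ∅∪∅=∅
  n16('cdec'): parent n15 fail=21; on 'c' 21→7→0 → fail=13;  out ∅∪∅=∅
  n11('ebcdb'): parent n10 fail=14; on 'b' 14→1 → fail=5;  out ∅∪{5,7}={5,7}
  n17('cdecb'): parent n16 fail=13; on 'b' 13→0 → fail=22;  out ∅∪{7}={7}
  n12('ebcdbd'): parent n11 fail=5; on 'd' 5→22→0 → fail=1;  out {2}∪∅={2}
  n18('cdecbc'): parent n17 fail=22; on 'c' 22→0 → fail=13;  out {3}∪∅={3}

Scan:
i=0 'c': node 0→13
i=1 'd': node 13→14
i=2 'e': node 14→15  → match P6@[1:2]
i=3 'e': node 15→7 (via fail)
i=4 'd': node 7→1 (via fail)
i=5 'a': node 1→2
i=6 'a': node 2→19 (via fail)
i=7 'e': node 19→7 (via fail)
i=8 'b': node 7→8  → match P7@[8:8]
i=9 'c': node 8→9
i=10 'd': node 9→10
i=11 'b': node 10→11  → match P5@[10:11],P7@[11:11]
i=12 'd': node 11→12  → match P2@[7:12]
i=13 'a': node 12→2 (via fail)
i=14 'b': node 2→20 (via fail)  → match P4@[13:14],P7@[14:14]
i=15 'd': node 20→1 (via fail)
i=16 'a': node 1→2
i=17 'c': node 2→3
i=18 'a': node 3→4  → match P0@[15:18]
i=19 'e': node 4→7 (via fail)
i=20 'b': node 7→8  → match P7@[20:20]
i=21 'd': node 8→1 (via fail)
i=22 'c': node 1→13 (via fail)
i=23 'a': node 13→19 (via fail)
i=24 'b': node 19→20  → match P4@[23:24],P7@[24:24]
i=25 'd': node 20→1 (via fail)
i=26 'a': node 1→2
i=27 'c': node 2→3
i=28 'a': node 3→4  → match P0@[25:28]
i=29 'e': node 4→7 (via fail)
i=30 'b': node 7→8  → match P7@[30:30]
i=31 'a': node 8→19 (via fail)
i=32 'c': node 19→13 (via fail)
i=33 'd': node 13→14
i=34 'e': node 14→15  → match P6@[33:34]
i=35 'c': node 15→16
i=36 'c': node 16→13 (via fail)
i=37 'c': node 13→13 (via fail)
i=38 'e': node 13→7 (via fail)
i=39 'd': node 7→1 (via fail)
i=40 'c': node 1→13 (via fail)
i=41 'd': node 13→14
i=42 'b': node 14→5 (via fail)  → match P5@[41:42],P7@[42:42]
i=43 'a': node 5→6  → match P1@[41:43]
i=44 'd': node 6→1 (via fail)
i=45 'd': node 1→1 (via fail)
i=46 'b': node 1→5  → match P5@[45:46],P7@[46:46]
i=47 'e': node 5→7 (via fail)
i=48 'e': node 7→7 (via fail)
i=49 'a': node 7→19 (via fail)

Matches: [[2,6],[8,7],[11,5],[11,7],[12,2],[14,4],[14,7],[18,0],[20,7],[24,4],[24,7],[28,0],[30,7],[34,6],[42,5],[42,7],[43,1],[46,5],[46,7]]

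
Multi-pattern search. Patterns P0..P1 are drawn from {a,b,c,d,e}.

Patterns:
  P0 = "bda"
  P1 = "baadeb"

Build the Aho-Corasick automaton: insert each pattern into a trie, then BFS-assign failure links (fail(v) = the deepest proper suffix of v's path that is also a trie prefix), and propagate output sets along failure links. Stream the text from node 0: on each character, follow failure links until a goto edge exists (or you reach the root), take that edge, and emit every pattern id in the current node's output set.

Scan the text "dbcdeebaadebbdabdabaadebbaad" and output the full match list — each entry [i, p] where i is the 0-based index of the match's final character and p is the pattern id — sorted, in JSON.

Construct AC machine:
Trie nodes:
  n0 'ε': b→1
  n1 'b': a→4 d→2
  n2 'bd': a→3
  n3 'bda': ·  ←P0
  n4 'ba': a→5
  n5 'baa': d→6
  n6 'baad': e→7
  n7 'baade': b→8
  n8 'baadeb': ·  ←P1

BFS fail/out derivation:
  fail(1) 'b': from fail(0)=0 chase 'b': 0 ⇒ 0;  out=∅∪out(0)=∅
  fail(2) 'bd': from fail(1)=0 chase 'd': 0 ⇒ 0;  out=∅∪out(0)=∅
  fail(4) 'ba': from fail(1)=0 chase 'a': 0 ⇒ 0;  out=∅∪out(0)=∅
  fail(3) 'bda': from fail(2)=0 chase 'a': 0 ⇒ 0;  out={0}∪out(0)={0}
  fail(5) 'baa': from fail(4)=0 chase 'a': 0 ⇒ 0;  out=∅∪out(0)=∅
  fail(6) 'baad': from fail(5)=0 chase 'd': 0 ⇒ 0;  out=∅∪out(0)=∅
  fail(7) 'baade': from fail(6)=0 chase 'e': 0 ⇒ 0;  out=∅∪out(0)=∅
  fail(8) 'baadeb': from fail(7)=0 chase 'b': 0 ⇒ 1;  out={1}∪out(1)={1}

Scan:
i=0 'd': node 0→0
i=1 'b': node 0→1
i=2 'c': node 1→0 (fail-walked)
i=3 'd': node 0→0
i=4 'e': node 0→0
i=5 'e': node 0→0
i=6 'b': node 0→1
i=7 'a': node 1→4
i=8 'a': node 4→5
i=9 'd': node 5→6
i=10 'e': node 6→7
i=11 'b': node 7→8  → match P1@[6:11]
i=12 'b': node 8→1 (fail-walked)
i=13 'd': node 1→2
i=14 'a': node 2→3  → match P0@[12:14]
i=15 'b': node 3→1 (fail-walked)
i=16 'd': node 1→2
i=17 'a': node 2→3  → match P0@[15:17]
i=18 'b': node 3→1 (fail-walked)
i=19 'a': node 1→4
i=20 'a': node 4→5
i=21 'd': node 5→6
i=22 'e': node 6→7
i=23 'b': node 7→8  → match P1@[18:23]
i=24 'b': node 8→1 (fail-walked)
i=25 'a': node 1→4
i=26 'a': node 4→5
i=27 'd': node 5→6

All matches (sorted): [[11,1],[14,0],[17,0],[23,1]]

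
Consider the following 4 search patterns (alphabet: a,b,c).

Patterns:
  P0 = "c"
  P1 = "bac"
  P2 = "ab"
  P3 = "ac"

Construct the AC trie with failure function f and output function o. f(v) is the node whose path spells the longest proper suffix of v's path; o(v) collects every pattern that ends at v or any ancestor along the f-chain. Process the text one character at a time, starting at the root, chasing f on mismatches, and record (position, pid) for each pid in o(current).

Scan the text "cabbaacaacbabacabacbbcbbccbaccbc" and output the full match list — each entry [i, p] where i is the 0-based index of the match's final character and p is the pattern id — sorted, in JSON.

Build automaton:
Trie (insert patterns):
  n0 'ε': a→5 b→2 c→1
  n1 'c': ·  ←P0
  n2 'b': a→3
  n3 'ba': c→4
  n4 'bac': ·  ←P1
  n5 'a': b→6 c→7
  n6 'ab': ·  ←P2
  n7 'ac': ·  ←P3

Failure links (BFS by depth):
  fail(1) 'c': from fail(0)=0 chase 'c': 0 ⇒ 0;  out={0}∪out(0)={0}
  fail(2) 'b': from fail(0)=0 chase 'b': 0 ⇒ 0;  out=∅∪out(0)=∅
  fail(5) 'a': from fail(0)=0 chase 'a': 0 ⇒ 0;  out=∅∪out(0)=∅
  fail(3) 'ba': from fail(2)=0 chase 'a': 0 ⇒ 5;  out=∅∪out(5)=∅
  fail(6) 'ab': from fail(5)=0 chase 'b': 0 ⇒ 2;  out={2}∪out(2)={2}
  fail(7) 'ac': from fail(5)=0 chase 'c': 0 ⇒ 1;  out={3}∪out(1)={0,3}
  fail(4) 'bac': from fail(3)=5 chase 'c': 5 ⇒ 7;  out={1}∪out(7)={0,1,3}

Scan:
pos 0 'c': at 1  → match P0@[0:0]
pos 1 'a': at 5 (fail-walked)
pos 2 'b': at 6  → match P2@[1:2]
pos 3 'b': at 2 (fail-walked)
pos 4 'a': at 3
pos 5 'a': at 5 (fail-walked)
pos 6 'c': at 7  → match P0@[6:6],P3@[5:6]
pos 7 'a': at 5 (fail-walked)
pos 8 'a': at 5 (fail-walked)
pos 9 'c': at 7  → match P0@[9:9],P3@[8:9]
pos 10 'b': at 2 (fail-walked)
pos 11 'a': at 3
pos 12 'b': at 6 (fail-walked)  → match P2@[11:12]
pos 13 'a': at 3 (fail-walked)
pos 14 'c': at 4  → match P0@[14:14],P1@[12:14],P3@[13:14]
pos 15 'a': at 5 (fail-walked)
pos 16 'b': at 6  → match P2@[15:16]
pos 17 'a': at 3 (fail-walked)
pos 18 'c': at 4  → match P0@[18:18],P1@[16:18],P3@[17:18]
pos 19 'b': at 2 (fail-walked)
pos 20 'b': at 2 (fail-walked)
pos 21 'c': at 1 (fail-walked)  → match P0@[21:21]
pos 22 'b': at 2 (fail-walked)
pos 23 'b': at 2 (fail-walked)
pos 24 'c': at 1 (fail-walked)  → match P0@[24:24]
pos 25 'c': at 1 (fail-walked)  → match P0@[25:25]
pos 26 'b': at 2 (fail-walked)
pos 27 'a': at 3
pos 28 'c': at 4  → match P0@[28:28],P1@[26:28],P3@[27:28]
pos 29 'c': at 1 (fail-walked)  → match P0@[29:29]
pos 30 'b': at 2 (fail-walked)
pos 31 'c': at 1 (fail-walked)  → match P0@[31:31]

Result: [[0,0],[2,2],[6,0],[6,3],[9,0],[9,3],[12,2],[14,0],[14,1],[14,3],[16,2],[18,0],[18,1],[18,3],[21,0],[24,0],[25,0],[28,0],[28,1],[28,3],[29,0],[31,0]]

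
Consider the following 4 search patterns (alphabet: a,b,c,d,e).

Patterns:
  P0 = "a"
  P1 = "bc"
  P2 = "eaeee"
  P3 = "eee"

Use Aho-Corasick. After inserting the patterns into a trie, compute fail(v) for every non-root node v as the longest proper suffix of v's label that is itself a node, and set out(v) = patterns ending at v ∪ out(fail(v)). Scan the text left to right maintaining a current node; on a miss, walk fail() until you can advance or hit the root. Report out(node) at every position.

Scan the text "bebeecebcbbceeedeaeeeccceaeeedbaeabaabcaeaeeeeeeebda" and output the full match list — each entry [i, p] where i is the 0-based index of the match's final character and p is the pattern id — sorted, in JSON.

Build:
Trie nodes:
  n0 'ε': a→1 b→2 e→4
  n1 'a': ·  [P0 ends]
  n2 'b': c→3
  n3 'bc': ·  [P1 ends]
  n4 'e': a→5 e→9
  n5 'ea': e→6
  n6 'eae': e→7
  n7 'eaee': e→8
  n8 'eaeee': ·  [P2 ends]
  n9 'ee': e→10
  n10 'eee': ·  [P3 ends]

Failure links (BFS by depth):
  fail(1) 'a': from fail(0)=0 chase 'a': 0 ⇒ 0;  out={0}∪out(0)={0}
  fail(2) 'b': from fail(0)=0 chase 'b': 0 ⇒ 0;  out=∅∪out(0)=∅
  fail(4) 'e': from fail(0)=0 chase 'e': 0 ⇒ 0;  out=∅∪out(0)=∅
  fail(3) 'bc': from fail(2)=0 chase 'c': 0 ⇒ 0;  out={1}∪out(0)={1}
  fail(5) 'ea': from fail(4)=0 chase 'a': 0 ⇒ 1;  out=∅∪out(1)={0}
  fail(9) 'ee': from fail(4)=0 chase 'e': 0 ⇒ 4;  out=∅∪out(4)=∅
  fail(6) 'eae': from fail(5)=1 chase 'e': 1→0 ⇒ 4;  out=∅∪out(4)=∅
  fail(10) 'eee': from fail(9)=4 chase 'e': 4 ⇒ 9;  out={3}∪out(9)={3}
  fail(7) 'eaee': from fail(6)=4 chase 'e': 4 ⇒ 9;  out=∅∪out(9)=∅
  fail(8) 'eaeee': from fail(7)=9 chase 'e': 9 ⇒ 10;  out={2}∪out(10)={2,3}

Run:
pos 0 'b': at 2
pos 1 'e': at 4 (via fail)
pos 2 'b': at 2 (via fail)
pos 3 'e': at 4 (via fail)
pos 4 'e': at 9
pos 5 'c': at 0 (via fail)
pos 6 'e': at 4
pos 7 'b': at 2 (via fail)
pos 8 'c': at 3  ** P1@[7:8]
pos 9 'b': at 2 (via fail)
pos 10 'b': at 2 (via fail)
pos 11 'c': at 3  ** P1@[10:11]
pos 12 'e': at 4 (via fail)
pos 13 'e': at 9
pos 14 'e': at 10  ** P3@[12:14]
pos 15 'd': at 0 (via fail)
pos 16 'e': at 4
pos 17 'a': at 5  ** P0@[17:17]
pos 18 'e': at 6
pos 19 'e': at 7
pos 20 'e': at 8  ** P2@[16:20],P3@[18:20]
pos 21 'c': at 0 (via fail)
pos 22 'c': at 0
pos 23 'c': at 0
pos 24 'e': at 4
pos 25 'a': at 5  ** P0@[25:25]
pos 26 'e': at 6
pos 27 'e': at 7
pos 28 'e': at 8  ** P2@[24:28],P3@[26:28]
pos 29 'd': at 0 (via fail)
pos 30 'b': at 2
pos 31 'a': at 1 (via fail)  ** P0@[31:31]
pos 32 'e': at 4 (via fail)
pos 33 'a': at 5  ** P0@[33:33]
pos 34 'b': at 2 (via fail)
pos 35 'a': at 1 (via fail)  ** P0@[35:35]
pos 36 'a': at 1 (via fail)  ** P0@[36:36]
pos 37 'b': at 2 (via fail)
pos 38 'c': at 3  ** P1@[37:38]
pos 39 'a': at 1 (via fail)  ** P0@[39:39]
pos 40 'e': at 4 (via fail)
pos 41 'a': at 5  ** P0@[41:41]
pos 42 'e': at 6
pos 43 'e': at 7
pos 44 'e': at 8  ** P2@[40:44],P3@[42:44]
pos 45 'e': at 10 (via fail)  ** P3@[43:45]
pos 46 'e': at 10 (via fail)  ** P3@[44:46]
pos 47 'e': at 10 (via fail)  ** P3@[45:47]
pos 48 'e': at 10 (via fail)  ** P3@[46:48]
pos 49 'b': at 2 (via fail)
pos 50 'd': at 0 (via fail)
pos 51 'a': at 1  ** P0@[51:51]

All matches (sorted): [[8,1],[11,1],[14,3],[17,0],[20,2],[20,3],[25,0],[28,2],[28,3],[31,0],[33,0],[35,0],[36,0],[38,1],[39,0],[41,0],[44,2],[44,3],[45,3],[46,3],[47,3],[48,3],[51,0]]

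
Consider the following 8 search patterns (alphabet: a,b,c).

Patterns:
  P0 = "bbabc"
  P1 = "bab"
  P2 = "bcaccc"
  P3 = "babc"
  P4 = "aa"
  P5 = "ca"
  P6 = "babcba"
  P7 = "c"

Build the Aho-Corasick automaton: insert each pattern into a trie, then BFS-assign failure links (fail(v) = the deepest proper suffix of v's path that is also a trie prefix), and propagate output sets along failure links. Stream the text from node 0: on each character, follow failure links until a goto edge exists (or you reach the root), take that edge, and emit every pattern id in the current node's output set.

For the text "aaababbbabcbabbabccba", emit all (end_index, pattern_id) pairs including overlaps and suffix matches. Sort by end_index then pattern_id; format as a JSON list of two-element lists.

Construct AC machine:
Trie (insert patterns):
  0='ε' goto a→14 b→1 c→16
  1='b' goto a→6 b→2 c→8
  2='bb' goto a→3
  3='bba' goto b→4
  4='bbab' goto c→5
  5='bbabc' goto ·  ←P0
  6='ba' goto b→7
  7='bab' goto c→13  ←P1
  8='bc' goto a→9
  9='bca' goto c→10
  10='bcac' goto c→11
  11='bcacc' goto c→12
  12='bcaccc' goto ·  ←P2
  13='babc' goto b→18  ←P3
  14='a' goto a→15
  15='aa' goto ·  ←P4
  16='c' goto a→17  ←P7
  17='ca' goto ·  ←P5
  18='babcb' goto a→19
  19='babcba' goto ·  ←P6

Failure links (BFS by depth):
  fail(1) 'b': from fail(0)=0 chase 'b': 0 ⇒ 0;  out=∅∪out(0)=∅
  fail(14) 'a': from fail(0)=0 chase 'a': 0 ⇒ 0;  out=∅∪out(0)=∅
  fail(16) 'c': from fail(0)=0 chase 'c': 0 ⇒ 0;  out={7}∪out(0)={7}
  fail(2) 'bb': from fail(1)=0 chase 'b': 0 ⇒ 1;  out=∅∪out(1)=∅
  fail(6) 'ba': from fail(1)=0 chase 'a': 0 ⇒ 14;  out=∅∪out(14)=∅
  fail(8) 'bc': from fail(1)=0 chase 'c': 0 ⇒ 16;  out=∅∪out(16)={7}
  fail(15) 'aa': from fail(14)=0 chase 'a': 0 ⇒ 14;  out={4}∪out(14)={4}
  fail(17) 'ca': from fail(16)=0 chase 'a': 0 ⇒ 14;  out={5}∪out(14)={5}
  fail(3) 'bba': from fail(2)=1 chase 'a': 1 ⇒ 6;  out=∅∪out(6)=∅
  fail(7) 'bab': from fail(6)=14 chase 'b': 14→0 ⇒ 1;  out={1}∪out(1)={1}
  fail(9) 'bca': from fail(8)=16 chase 'a': 16 ⇒ 17;  out=∅∪out(17)={5}
  fail(4) 'bbab': from fail(3)=6 chase 'b': 6 ⇒ 7;  out=∅∪out(7)={1}
  fail(10) 'bcac': from fail(9)=17 chase 'c': 17→14→0 ⇒ 16;  out=∅∪out(16)={7}
  fail(13) 'babc': from fail(7)=1 chase 'c': 1 ⇒ 8;  out={3}∪out(8)={3,7}
  fail(5) 'bbabc': from fail(4)=7 chase 'c': 7 ⇒ 13;  out={0}∪out(13)={0,3,7}
  fail(11) 'bcacc': from fail(10)=16 chase 'c': 16→0 ⇒ 16;  out=∅∪out(16)={7}
  fail(18) 'babcb': from fail(13)=8 chase 'b': 8→16→0 ⇒ 1;  out=∅∪out(1)=∅
  fail(12) 'bcaccc': from fail(11)=16 chase 'c': 16→0 ⇒ 16;  out={2}∪out(16)={2,7}
  fail(19) 'babcba': from fail(18)=1 chase 'a': 1 ⇒ 6;  out={6}∪out(6)={6}

Scan:
[0] read 'a'  n0⇒n14
[1] read 'a'  n14⇒n15  emit P4@[0:1]
[2] read 'a'  n15⇒n15 ·f  emit P4@[1:2]
[3] read 'b'  n15⇒n1 ·f
[4] read 'a'  n1⇒n6
[5] read 'b'  n6⇒n7  emit P1@[3:5]
[6] read 'b'  n7⇒n2 ·f
[7] read 'b'  n2⇒n2 ·f
[8] read 'a'  n2⇒n3
[9] read 'b'  n3⇒n4  emit P1@[7:9]
[10] read 'c'  n4⇒n5  emit P0@[6:10],P3@[7:10],P7@[10:10]
[11] read 'b'  n5⇒n18 ·f
[12] read 'a'  n18⇒n19  emit P6@[7:12]
[13] read 'b'  n19⇒n7 ·f  emit P1@[11:13]
[14] read 'b'  n7⇒n2 ·f
[15] read 'a'  n2⇒n3
[16] read 'b'  n3⇒n4  emit P1@[14:16]
[17] read 'c'  n4⇒n5  emit P0@[13:17],P3@[14:17],P7@[17:17]
[18] read 'c'  n5⇒n16 ·f  emit P7@[18:18]
[19] read 'b'  n16⇒n1 ·f
[20] read 'a'  n1⇒n6

Matches: [[1,4],[2,4],[5,1],[9,1],[10,0],[10,3],[10,7],[12,6],[13,1],[16,1],[17,0],[17,3],[17,7],[18,7]]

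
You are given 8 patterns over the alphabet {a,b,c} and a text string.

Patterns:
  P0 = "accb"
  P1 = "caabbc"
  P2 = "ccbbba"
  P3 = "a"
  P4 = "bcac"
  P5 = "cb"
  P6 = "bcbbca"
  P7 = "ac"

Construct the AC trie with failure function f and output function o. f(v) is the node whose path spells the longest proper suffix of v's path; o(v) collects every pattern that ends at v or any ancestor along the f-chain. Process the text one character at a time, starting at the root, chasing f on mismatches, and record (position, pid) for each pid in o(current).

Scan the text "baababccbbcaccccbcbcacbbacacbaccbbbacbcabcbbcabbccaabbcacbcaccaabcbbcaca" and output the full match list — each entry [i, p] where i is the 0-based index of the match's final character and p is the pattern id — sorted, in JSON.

Build automaton:
Trie nodes:
  n0 'ε': a→1 b→16 c→5
  n1 'a': c→2  ←P3
  n2 'ac': c→3  ←P7
  n3 'acc': b→4
  n4 'accb': ·  ←P0
  n5 'c': a→6 b→20 c→11
  n6 'ca': a→7
  n7 'caa': b→8
  n8 'caab': b→9
  n9 'caabb': c→10
  n10 'caabbc': ·  ←P1
  n11 'cc': b→12
  n12 'ccb': b→13
  n13 'ccbb': b→14
  n14 'ccbbb': a→15
  n15 'ccbbba': ·  ←P2
  n16 'b': c→17
  n17 'bc': a→18 b→21
  n18 'bca': c→19
  n19 'bcac': ·  ←P4
  n20 'cb': ·  ←P5
  n21 'bcb': b→22
  n22 'bcbb': c→23
  n23 'bcbbc': a→24
  n24 'bcbbca': ·  ←P6

BFS fail/out derivation:
  fail(1) 'a': from fail(0)=0 chase 'a': 0 ⇒ 0;  out={3}∪out(0)={3}
  fail(5) 'c': from fail(0)=0 chase 'c': 0 ⇒ 0;  out=∅∪out(0)=∅
  fail(16) 'b': from fail(0)=0 chase 'b': 0 ⇒ 0;  out=∅∪out(0)=∅
  fail(2) 'ac': from fail(1)=0 chase 'c': 0 ⇒ 5;  out={7}∪out(5)={7}
  fail(6) 'ca': from fail(5)=0 chase 'a': 0 ⇒ 1;  out=∅∪out(1)={3}
  fail(11) 'cc': from fail(5)=0 chase 'c': 0 ⇒ 5;  out=∅∪out(5)=∅
  fail(17) 'bc': from fail(16)=0 chase 'c': 0 ⇒ 5;  out=∅∪out(5)=∅
  fail(20) 'cb': from fail(5)=0 chase 'b': 0 ⇒ 16;  out={5}∪out(16)={5}
  fail(3) 'acc': from fail(2)=5 chase 'c': 5 ⇒ 11;  out=∅∪out(11)=∅
  fail(7) 'caa': from fail(6)=1 chase 'a': 1→0 ⇒ 1;  out=∅∪out(1)={3}
  fail(12) 'ccb': from fail(11)=5 chase 'b': 5 ⇒ 20;  out=∅∪out(20)={5}
  fail(18) 'bca': from fail(17)=5 chase 'a': 5 ⇒ 6;  out=∅∪out(6)={3}
  fail(21) 'bcb': from fail(17)=5 chase 'b': 5 ⇒ 20;  out=∅∪out(20)={5}
  fail(4) 'accb': from fail(3)=11 chase 'b': 11 ⇒ 12;  out={0}∪out(12)={0,5}
  fail(8) 'caab': from fail(7)=1 chase 'b': 1→0 ⇒ 16;  out=∅∪out(16)=∅
  fail(13) 'ccbb': from fail(12)=20 chase 'b': 20→16→0 ⇒ 16;  out=∅∪out(16)=∅
  fail(19) 'bcac': from fail(18)=6 chase 'c': 6→1 ⇒ 2;  out={4}∪out(2)={4,7}
  fail(22) 'bcbb': from fail(21)=20 chase 'b': 20→16→0 ⇒ 16;  out=∅∪out(16)=∅
  fail(9) 'caabb': from fail(8)=16 chase 'b': 16→0 ⇒ 16;  out=∅∪out(16)=∅
  fail(14) 'ccbbb': from fail(13)=16 chase 'b': 16→0 ⇒ 16;  out=∅∪out(16)=∅
  fail(23) 'bcbbc': from fail(22)=16 chase 'c': 16 ⇒ 17;  out=∅∪out(17)=∅
  fail(10) 'caabbc': from fail(9)=16 chase 'c': 16 ⇒ 17;  out={1}∪out(17)={1}
  fail(15) 'ccbbba': from fail(14)=16 chase 'a': 16→0 ⇒ 1;  out={2}∪out(1)={2,3}
  fail(24) 'bcbbca': from fail(23)=17 chase 'a': 17 ⇒ 18;  out={6}∪out(18)={3,6}

Text stream:
[0] read 'b'  n0⇒n16
[1] read 'a'  n16⇒n1 ·f  emit P3@[1:1]
[2] read 'a'  n1⇒n1 ·f  emit P3@[2:2]
[3] read 'b'  n1⇒n16 ·f
[4] read 'a'  n16⇒n1 ·f  emit P3@[4:4]
[5] read 'b'  n1⇒n16 ·f
[6] read 'c'  n16⇒n17
[7] read 'c'  n17⇒n11 ·f
[8] read 'b'  n11⇒n12  emit P5@[7:8]
[9] read 'b'  n12⇒n13
[10] read 'c'  n13⇒n17 ·f
[11] read 'a'  n17⇒n18  emit P3@[11:11]
[12] read 'c'  n18⇒n19  emit P4@[9:12],P7@[11:12]
[13] read 'c'  n19⇒n3 ·f
[14] read 'c'  n3⇒n11 ·f
[15] read 'c'  n11⇒n11 ·f
[16] read 'b'  n11⇒n12  emit P5@[15:16]
[17] read 'c'  n12⇒n17 ·f
[18] read 'b'  n17⇒n21  emit P5@[17:18]
[19] read 'c'  n21⇒n17 ·f
[20] read 'a'  n17⇒n18  emit P3@[20:20]
[21] read 'c'  n18⇒n19  emit P4@[18:21],P7@[20:21]
[22] read 'b'  n19⇒n20 ·f  emit P5@[21:22]
[23] read 'b'  n20⇒n16 ·f
[24] read 'a'  n16⇒n1 ·f  emit P3@[24:24]
[25] read 'c'  n1⇒n2  emit P7@[24:25]
[26] read 'a'  n2⇒n6 ·f  emit P3@[26:26]
[27] read 'c'  n6⇒n2 ·f  emit P7@[26:27]
[28] read 'b'  n2⇒n20 ·f  emit P5@[27:28]
[29] read 'a'  n20⇒n1 ·f  emit P3@[29:29]
[30] read 'c'  n1⇒n2  emit P7@[29:30]
[31] read 'c'  n2⇒n3
[32] read 'b'  n3⇒n4  emit P0@[29:32],P5@[31:32]
[33] read 'b'  n4⇒n13 ·f
[34] read 'b'  n13⇒n14
[35] read 'a'  n14⇒n15  emit P2@[30:35],P3@[35:35]
[36] read 'c'  n15⇒n2 ·f  emit P7@[35:36]
[37] read 'b'  n2⇒n20 ·f  emit P5@[36:37]
[38] read 'c'  n20⇒n17 ·f
[39] read 'a'  n17⇒n18  emit P3@[39:39]
[40] read 'b'  n18⇒n16 ·f
[41] read 'c'  n16⇒n17
[42] read 'b'  n17⇒n21  emit P5@[41:42]
[43] read 'b'  n21⇒n22
[44] read 'c'  n22⇒n23
[45] read 'a'  n23⇒n24  emit P3@[45:45],P6@[40:45]
[46] read 'b'  n24⇒n16 ·f
[47] read 'b'  n16⇒n16 ·f
[48] read 'c'  n16⇒n17
[49] read 'c'  n17⇒n11 ·f
[50] read 'a'  n11⇒n6 ·f  emit P3@[50:50]
[51] read 'a'  n6⇒n7  emit P3@[51:51]
[52] read 'b'  n7⇒n8
[53] read 'b'  n8⇒n9
[54] read 'c'  n9⇒n10  emit P1@[49:54]
[55] read 'a'  n10⇒n18 ·f  emit P3@[55:55]
[56] read 'c'  n18⇒n19  emit P4@[53:56],P7@[55:56]
[57] read 'b'  n19⇒n20 ·f  emit P5@[56:57]
[58] read 'c'  n20⇒n17 ·f
[59] read 'a'  n17⇒n18  emit P3@[59:59]
[60] read 'c'  n18⇒n19  emit P4@[57:60],P7@[59:60]
[61] read 'c'  n19⇒n3 ·f
[62] read 'a'  n3⇒n6 ·f  emit P3@[62:62]
[63] read 'a'  n6⇒n7  emit P3@[63:63]
[64] read 'b'  n7⇒n8
[65] read 'c'  n8⇒n17 ·f
[66] read 'b'  n17⇒n21  emit P5@[65:66]
[67] read 'b'  n21⇒n22
[68] read 'c'  n22⇒n23
[69] read 'a'  n23⇒n24  emit P3@[69:69],P6@[64:69]
[70] read 'c'  n24⇒n19 ·f  emit P4@[67:70],P7@[69:70]
[71] read 'a'  n19⇒n6 ·f  emit P3@[71:71]

Matches: [[1,3],[2,3],[4,3],[8,5],[11,3],[12,4],[12,7],[16,5],[18,5],[20,3],[21,4],[21,7],[22,5],[24,3],[25,7],[26,3],[27,7],[28,5],[29,3],[30,7],[32,0],[32,5],[35,2],[35,3],[36,7],[37,5],[39,3],[42,5],[45,3],[45,6],[50,3],[51,3],[54,1],[55,3],[56,4],[56,7],[57,5],[59,3],[60,4],[60,7],[62,3],[63,3],[66,5],[69,3],[69,6],[70,4],[70,7],[71,3]]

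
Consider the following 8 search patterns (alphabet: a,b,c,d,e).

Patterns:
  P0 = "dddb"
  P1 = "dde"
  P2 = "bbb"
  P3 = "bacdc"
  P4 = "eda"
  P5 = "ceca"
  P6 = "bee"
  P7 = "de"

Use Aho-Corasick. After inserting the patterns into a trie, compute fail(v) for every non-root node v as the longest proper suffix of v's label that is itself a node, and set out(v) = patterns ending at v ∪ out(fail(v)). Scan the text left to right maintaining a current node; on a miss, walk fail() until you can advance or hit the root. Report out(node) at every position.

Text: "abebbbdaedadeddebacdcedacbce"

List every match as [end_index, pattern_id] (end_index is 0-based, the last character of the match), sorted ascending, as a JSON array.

Construct AC machine:
Trie (insert patterns):
  n0 'ε': b→6 c→16 d→1 e→13
  n1 'd': d→2 e→22
  n2 'dd': d→3 e→5
  n3 'ddd': b→4
  n4 'dddb': ·  [P0 ends]
  n5 'dde': ·  [P1 ends]
  n6 'b': a→9 b→7 e→20
  n7 'bb': b→8
  n8 'bbb': ·  [P2 ends]
  n9 'ba': c→10
  n10 'bac': d→11
  n11 'bacd': c→12
  n12 'bacdc': ·  [P3 ends]
  n13 'e': d→14
  n14 'ed': a→15
  n15 'eda': ·  [P4 ends]
  n16 'c': e→17
  n17 'ce': c→18
  n18 'cec': a→19
  n19 'ceca': ·  [P5 ends]
  n20 'be': e→21
  n21 'bee': ·  [P6 ends]
  n22 'de': ·  [P7 ends]

BFS fail/out derivation:
  fail(1) 'd': from fail(0)=0 chase 'd': 0 ⇒ 0;  out=∅∪out(0)=∅
  fail(6) 'b': from fail(0)=0 chase 'b': 0 ⇒ 0;  out=∅∪out(0)=∅
  fail(13) 'e': from fail(0)=0 chase 'e': 0 ⇒ 0;  out=∅∪out(0)=∅
  fail(16) 'c': from fail(0)=0 chase 'c': 0 ⇒ 0;  out=∅∪out(0)=∅
  fail(2) 'dd': from fail(1)=0 chase 'd': 0 ⇒ 1;  out=∅∪out(1)=∅
  fail(7) 'bb': from fail(6)=0 chase 'b': 0 ⇒ 6;  out=∅∪out(6)=∅
  fail(9) 'ba': from fail(6)=0 chase 'a': 0 ⇒ 0;  out=∅∪out(0)=∅
  fail(14) 'ed': from fail(13)=0 chase 'd': 0 ⇒ 1;  out=∅∪out(1)=∅
  fail(17) 'ce': from fail(16)=0 chase 'e': 0 ⇒ 13;  out=∅∪out(13)=∅
  fail(20) 'be': from fail(6)=0 chase 'e': 0 ⇒ 13;  out=∅∪out(13)=∅
  fail(22) 'de': from fail(1)=0 chase 'e': 0 ⇒ 13;  out={7}∪out(13)={7}
  fail(3) 'ddd': from fail(2)=1 chase 'd': 1 ⇒ 2;  out=∅∪out(2)=∅
  fail(5) 'dde': from fail(2)=1 chase 'e': 1 ⇒ 22;  out={1}∪out(22)={1,7}
  fail(8) 'bbb': from fail(7)=6 chase 'b': 6 ⇒ 7;  out={2}∪out(7)={2}
  fail(10) 'bac': from fail(9)=0 chase 'c': 0 ⇒ 16;  out=∅∪out(16)=∅
  fail(15) 'eda': from fail(14)=1 chase 'a': 1→0 ⇒ 0;  out={4}∪out(0)={4}
  fail(18) 'cec': from fail(17)=13 chase 'c': 13→0 ⇒ 16;  out=∅∪out(16)=∅
  fail(21) 'bee': from fail(20)=13 chase 'e': 13→0 ⇒ 13;  out={6}∪out(13)={6}
  fail(4) 'dddb': from fail(3)=2 chase 'b': 2→1→0 ⇒ 6;  out={0}∪out(6)={0}
  fail(11) 'bacd': from fail(10)=16 chase 'd': 16→0 ⇒ 1;  out=∅∪out(1)=∅
  fail(19) 'ceca': from fail(18)=16 chase 'a': 16→0 ⇒ 0;  out={5}∪out(0)={5}
  fail(12) 'bacdc': from fail(11)=1 chase 'c': 1→0 ⇒ 16;  out={3}∪out(16)={3}

Text stream:
i=0 'a': node 0→0
i=1 'b': node 0→6
i=2 'e': node 6→20
i=3 'b': node 20→6 ·f
i=4 'b': node 6→7
i=5 'b': node 7→8  ** P2@[3:5]
i=6 'd': node 8→1 ·f
i=7 'a': node 1→0 ·f
i=8 'e': node 0→13
i=9 'd': node 13→14
i=10 'a': node 14→15  ** P4@[8:10]
i=11 'd': node 15→1 ·f
i=12 'e': node 1→22  ** P7@[11:12]
i=13 'd': node 22→14 ·f
i=14 'd': node 14→2 ·f
i=15 'e': node 2→5  ** P1@[13:15],P7@[14:15]
i=16 'b': node 5→6 ·f
i=17 'a': node 6→9
i=18 'c': node 9→10
i=19 'd': node 10→11
i=20 'c': node 11→12  ** P3@[16:20]
i=21 'e': node 12→17 ·f
i=22 'd': node 17→14 ·f
i=23 'a': node 14→15  ** P4@[21:23]
i=24 'c': node 15→16 ·f
i=25 'b': node 16→6 ·f
i=26 'c': node 6→16 ·f
i=27 'e': node 16→17

Result: [[5,2],[10,4],[12,7],[15,1],[15,7],[20,3],[23,4]]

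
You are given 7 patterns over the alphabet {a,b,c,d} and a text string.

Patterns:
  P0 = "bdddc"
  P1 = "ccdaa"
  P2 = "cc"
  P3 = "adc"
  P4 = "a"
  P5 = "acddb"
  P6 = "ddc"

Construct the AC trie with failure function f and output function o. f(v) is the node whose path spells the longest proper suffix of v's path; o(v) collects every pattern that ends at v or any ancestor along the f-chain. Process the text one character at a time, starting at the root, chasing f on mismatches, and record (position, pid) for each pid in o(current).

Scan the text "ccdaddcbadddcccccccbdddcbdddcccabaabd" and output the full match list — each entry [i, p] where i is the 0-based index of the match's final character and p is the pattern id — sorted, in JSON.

Construct AC machine:
Trie nodes:
  n0 'ε': a→11 b→1 c→6 d→18
  n1 'b': d→2
  n2 'bd': d→3
  n3 'bdd': d→4
  n4 'bddd': c→5
  n5 'bdddc': ·  ←P0
  n6 'c': c→7
  n7 'cc': d→8  ←P2
  n8 'ccd': a→9
  n9 'ccda': a→10
  n10 'ccdaa': ·  ←P1
  n11 'a': c→14 d→12  ←P4
  n12 'ad': c→13
  n13 'adc': ·  ←P3
  n14 'ac': d→15
  n15 'acd': d→16
  n16 'acdd': b→17
  n17 'acddb': ·  ←P5
  n18 'd': d→19
  n19 'dd': c→20
  n20 'ddc': ·  ←P6

BFS fail/out derivation:
  fail(1) 'b': from fail(0)=0 chase 'b': 0 ⇒ 0;  out=∅∪out(0)=∅
  fail(6) 'c': from fail(0)=0 chase 'c': 0 ⇒ 0;  out=∅∪out(0)=∅
  fail(11) 'a': from fail(0)=0 chase 'a': 0 ⇒ 0;  out={4}∪out(0)={4}
  fail(18) 'd': from fail(0)=0 chase 'd': 0 ⇒ 0;  out=∅∪out(0)=∅
  fail(2) 'bd': from fail(1)=0 chase 'd': 0 ⇒ 18;  out=∅∪out(18)=∅
  fail(7) 'cc': from fail(6)=0 chase 'c': 0 ⇒ 6;  out={2}∪out(6)={2}
  fail(12) 'ad': from fail(11)=0 chase 'd': 0 ⇒ 18;  out=∅∪out(18)=∅
  fail(14) 'ac': from fail(11)=0 chase 'c': 0 ⇒ 6;  out=∅∪out(6)=∅
  fail(19) 'dd': from fail(18)=0 chase 'd': 0 ⇒ 18;  out=∅∪out(18)=∅
  fail(3) 'bdd': from fail(2)=18 chase 'd': 18 ⇒ 19;  out=∅∪out(19)=∅
  fail(8) 'ccd': from fail(7)=6 chase 'd': 6→0 ⇒ 18;  out=∅∪out(18)=∅
  fail(13) 'adc': from fail(12)=18 chase 'c': 18→0 ⇒ 6;  out={3}∪out(6)={3}
  fail(15) 'acd': from fail(14)=6 chase 'd': 6→0 ⇒ 18;  out=∅∪out(18)=∅
  fail(20) 'ddc': from fail(19)=18 chase 'c': 18→0 ⇒ 6;  out={6}∪out(6)={6}
  fail(4) 'bddd': from fail(3)=19 chase 'd': 19→18 ⇒ 19;  out=∅∪out(19)=∅
  fail(9) 'ccda': from fail(8)=18 chase 'a': 18→0 ⇒ 11;  out=∅∪out(11)={4}
  fail(16) 'acdd': from fail(15)=18 chase 'd': 18 ⇒ 19;  out=∅∪out(19)=∅
  fail(5) 'bdddc': from fail(4)=19 chase 'c': 19 ⇒ 20;  out={0}∪out(20)={0,6}
  fail(10) 'ccdaa': from fail(9)=11 chase 'a': 11→0 ⇒ 11;  out={1}∪out(11)={1,4}
  fail(17) 'acddb': from fail(16)=19 chase 'b': 19→18→0 ⇒ 1;  out={5}∪out(1)={5}

Scan:
i=0 'c': node 0→6
i=1 'c': node 6→7  emit P2@[0:1]
i=2 'd': node 7→8
i=3 'a': node 8→9  emit P4@[3:3]
i=4 'd': node 9→12 (via fail)
i=5 'd': node 12→19 (via fail)
i=6 'c': node 19→20  emit P6@[4:6]
i=7 'b': node 20→1 (via fail)
i=8 'a': node 1→11 (via fail)  emit P4@[8:8]
i=9 'd': node 11→12
i=10 'd': node 12→19 (via fail)
i=11 'd': node 19→19 (via fail)
i=12 'c': node 19→20  emit P6@[10:12]
i=13 'c': node 20→7 (via fail)  emit P2@[12:13]
i=14 'c': node 7→7 (via fail)  emit P2@[13:14]
i=15 'c': node 7→7 (via fail)  emit P2@[14:15]
i=16 'c': node 7→7 (via fail)  emit P2@[15:16]
i=17 'c': node 7→7 (via fail)  emit P2@[16:17]
i=18 'c': node 7→7 (via fail)  emit P2@[17:18]
i=19 'b': node 7→1 (via fail)
i=20 'd': node 1→2
i=21 'd': node 2→3
i=22 'd': node 3→4
i=23 'c': node 4→5  emit P0@[19:23],P6@[21:23]
i=24 'b': node 5→1 (via fail)
i=25 'd': node 1→2
i=26 'd': node 2→3
i=27 'd': node 3→4
i=28 'c': node 4→5  emit P0@[24:28],P6@[26:28]
i=29 'c': node 5→7 (via fail)  emit P2@[28:29]
i=30 'c': node 7→7 (via fail)  emit P2@[29:30]
i=31 'a': node 7→11 (via fail)  emit P4@[31:31]
i=32 'b': node 11→1 (via fail)
i=33 'a': node 1→11 (via fail)  emit P4@[33:33]
i=34 'a': node 11→11 (via fail)  emit P4@[34:34]
i=35 'b': node 11→1 (via fail)
i=36 'd': node 1→2

Matches: [[1,2],[3,4],[6,6],[8,4],[12,6],[13,2],[14,2],[15,2],[16,2],[17,2],[18,2],[23,0],[23,6],[28,0],[28,6],[29,2],[30,2],[31,4],[33,4],[34,4]]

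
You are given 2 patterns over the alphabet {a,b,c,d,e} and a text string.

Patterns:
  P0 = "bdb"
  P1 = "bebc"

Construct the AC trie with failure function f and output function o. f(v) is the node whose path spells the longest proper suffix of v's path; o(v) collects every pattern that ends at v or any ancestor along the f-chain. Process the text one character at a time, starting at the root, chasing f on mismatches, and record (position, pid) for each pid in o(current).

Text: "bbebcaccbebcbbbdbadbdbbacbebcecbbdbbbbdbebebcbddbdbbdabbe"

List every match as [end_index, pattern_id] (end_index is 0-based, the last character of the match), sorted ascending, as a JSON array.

Build automaton:
Trie nodes:
  n0 'ε': b→1
  n1 'b': d→2 e→4
  n2 'bd': b→3
  n3 'bdb': ·  [P0 ends]
  n4 'be': b→5
  n5 'beb': c→6
  n6 'bebc': ·  [P1 ends]

Failure links (BFS by depth):
  fail(1) 'b': from fail(0)=0 chase 'b': 0 ⇒ 0;  out=∅∪out(0)=∅
  fail(2) 'bd': from fail(1)=0 chase 'd': 0 ⇒ 0;  out=∅∪out(0)=∅
  fail(4) 'be': from fail(1)=0 chase 'e': 0 ⇒ 0;  out=∅∪out(0)=∅
  fail(3) 'bdb': from fail(2)=0 chase 'b': 0 ⇒ 1;  out={0}∪out(1)={0}
  fail(5) 'beb': from fail(4)=0 chase 'b': 0 ⇒ 1;  out=∅∪out(1)=∅
  fail(6) 'bebc': from fail(5)=1 chase 'c': 1→0 ⇒ 0;  out={1}∪out(0)={1}

Scan:
i=0 'b': node 0→1
i=1 'b': node 1→1 (fail-walked)
i=2 'e': node 1→4
i=3 'b': node 4→5
i=4 'c': node 5→6  ** P1@[1:4]
i=5 'a': node 6→0 (fail-walked)
i=6 'c': node 0→0
i=7 'c': node 0→0
i=8 'b': node 0→1
i=9 'e': node 1→4
i=10 'b': node 4→5
i=11 'c': node 5→6  ** P1@[8:11]
i=12 'b': node 6→1 (fail-walked)
i=13 'b': node 1→1 (fail-walked)
i=14 'b': node 1→1 (fail-walked)
i=15 'd': node 1→2
i=16 'b': node 2→3  ** P0@[14:16]
i=17 'a': node 3→0 (fail-walked)
i=18 'd': node 0→0
i=19 'b': node 0→1
i=20 'd': node 1→2
i=21 'b': node 2→3  ** P0@[19:21]
i=22 'b': node 3→1 (fail-walked)
i=23 'a': node 1→0 (fail-walked)
i=24 'c': node 0→0
i=25 'b': node 0→1
i=26 'e': node 1→4
i=27 'b': node 4→5
i=28 'c': node 5→6  ** P1@[25:28]
i=29 'e': node 6→0 (fail-walked)
i=30 'c': node 0→0
i=31 'b': node 0→1
i=32 'b': node 1→1 (fail-walked)
i=33 'd': node 1→2
i=34 'b': node 2→3  ** P0@[32:34]
i=35 'b': node 3→1 (fail-walked)
i=36 'b': node 1→1 (fail-walked)
i=37 'b': node 1→1 (fail-walked)
i=38 'd': node 1→2
i=39 'b': node 2→3  ** P0@[37:39]
i=40 'e': node 3→4 (fail-walked)
i=41 'b': node 4→5
i=42 'e': node 5→4 (fail-walked)
i=43 'b': node 4→5
i=44 'c': node 5→6  ** P1@[41:44]
i=45 'b': node 6→1 (fail-walked)
i=46 'd': node 1→2
i=47 'd': node 2→0 (fail-walked)
i=48 'b': node 0→1
i=49 'd': node 1→2
i=50 'b': node 2→3  ** P0@[48:50]
i=51 'b': node 3→1 (fail-walked)
i=52 'd': node 1→2
i=53 'a': node 2→0 (fail-walked)
i=54 'b': node 0→1
i=55 'b': node 1→1 (fail-walked)
i=56 'e': node 1→4

All matches (sorted): [[4,1],[11,1],[16,0],[21,0],[28,1],[34,0],[39,0],[44,1],[50,0]]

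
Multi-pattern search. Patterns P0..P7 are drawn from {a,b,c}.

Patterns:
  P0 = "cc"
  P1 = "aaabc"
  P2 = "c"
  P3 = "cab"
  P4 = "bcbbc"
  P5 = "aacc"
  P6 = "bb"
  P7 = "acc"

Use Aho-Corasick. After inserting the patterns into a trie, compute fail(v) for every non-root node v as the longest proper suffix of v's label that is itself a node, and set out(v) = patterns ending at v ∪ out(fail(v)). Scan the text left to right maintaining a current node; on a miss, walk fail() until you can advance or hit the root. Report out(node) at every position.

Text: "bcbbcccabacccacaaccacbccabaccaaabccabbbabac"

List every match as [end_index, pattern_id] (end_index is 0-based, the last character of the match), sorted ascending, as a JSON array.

Build:
Trie nodes:
  0='ε' goto a→3 b→10 c→1
  1='c' goto a→8 c→2  ←P2
  2='cc' goto ·  ←P0
  3='a' goto a→4 c→18
  4='aa' goto a→5 c→15
  5='aaa' goto b→6
  6='aaab' goto c→7
  7='aaabc' goto ·  ←P1
  8='ca' goto b→9
  9='cab' goto ·  ←P3
  10='b' goto b→17 c→11
  11='bc' goto b→12
  12='bcb' goto b→13
  13='bcbb' goto c→14
  14='bcbbc' goto ·  ←P4
  15='aac' goto c→16
  16='aacc' goto ·  ←P5
  17='bb' goto ·  ←P6
  18='ac' goto c→19
  19='acc' goto ·  ←P7

BFS fail/out derivation:
  fail(1) 'c': from fail(0)=0 chase 'c': 0 ⇒ 0;  out={2}∪out(0)={2}
  fail(3) 'a': from fail(0)=0 chase 'a': 0 ⇒ 0;  out=∅∪out(0)=∅
  fail(10) 'b': from fail(0)=0 chase 'b': 0 ⇒ 0;  out=∅∪out(0)=∅
  fail(2) 'cc': from fail(1)=0 chase 'c': 0 ⇒ 1;  out={0}∪out(1)={0,2}
  fail(4) 'aa': from fail(3)=0 chase 'a': 0 ⇒ 3;  out=∅∪out(3)=∅
  fail(8) 'ca': from fail(1)=0 chase 'a': 0 ⇒ 3;  out=∅∪out(3)=∅
  fail(11) 'bc': from fail(10)=0 chase 'c': 0 ⇒ 1;  out=∅∪out(1)={2}
  fail(17) 'bb': from fail(10)=0 chase 'b': 0 ⇒ 10;  out={6}∪out(10)={6}
  fail(18) 'ac': from fail(3)=0 chase 'c': 0 ⇒ 1;  out=∅∪out(1)={2}
  fail(5) 'aaa': from fail(4)=3 chase 'a': 3 ⇒ 4;  out=∅∪out(4)=∅
  fail(9) 'cab': from fail(8)=3 chase 'b': 3→0 ⇒ 10;  out={3}∪out(10)={3}
  fail(12) 'bcb': from fail(11)=1 chase 'b': 1→0 ⇒ 10;  out=∅∪out(10)=∅
  fail(15) 'aac': from fail(4)=3 chase 'c': 3 ⇒ 18;  out=∅∪out(18)={2}
  fail(19) 'acc': from fail(18)=1 chase 'c': 1 ⇒ 2;  out={7}∪out(2)={0,2,7}
  fail(6) 'aaab': from fail(5)=4 chase 'b': 4→3→0 ⇒ 10;  out=∅∪out(10)=∅
  fail(13) 'bcbb': from fail(12)=10 chase 'b': 10 ⇒ 17;  out=∅∪out(17)={6}
  fail(16) 'aacc': from fail(15)=18 chase 'c': 18 ⇒ 19;  out={5}∪out(19)={0,2,5,7}
  fail(7) 'aaabc': from fail(6)=10 chase 'c': 10 ⇒ 11;  out={1}∪out(11)={1,2}
  fail(14) 'bcbbc': from fail(13)=17 chase 'c': 17→10 ⇒ 11;  out={4}∪out(11)={2,4}

Scan:
pos 0 'b': at 10
pos 1 'c': at 11  → match P2@[1:1]
pos 2 'b': at 12
pos 3 'b': at 13  → match P6@[2:3]
pos 4 'c': at 14  → match P2@[4:4],P4@[0:4]
pos 5 'c': at 2 (via fail)  → match P0@[4:5],P2@[5:5]
pos 6 'c': at 2 (via fail)  → match P0@[5:6],P2@[6:6]
pos 7 'a': at 8 (via fail)
pos 8 'b': at 9  → match P3@[6:8]
pos 9 'a': at 3 (via fail)
pos 10 'c': at 18  → match P2@[10:10]
pos 11 'c': at 19  → match P0@[10:11],P2@[11:11],P7@[9:11]
pos 12 'c': at 2 (via fail)  → match P0@[11:12],P2@[12:12]
pos 13 'a': at 8 (via fail)
pos 14 'c': at 18 (via fail)  → match P2@[14:14]
pos 15 'a': at 8 (via fail)
pos 16 'a': at 4 (via fail)
pos 17 'c': at 15  → match P2@[17:17]
pos 18 'c': at 16  → match P0@[17:18],P2@[18:18],P5@[15:18],P7@[16:18]
pos 19 'a': at 8 (via fail)
pos 20 'c': at 18 (via fail)  → match P2@[20:20]
pos 21 'b': at 10 (via fail)
pos 22 'c': at 11  → match P2@[22:22]
pos 23 'c': at 2 (via fail)  → match P0@[22:23],P2@[23:23]
pos 24 'a': at 8 (via fail)
pos 25 'b': at 9  → match P3@[23:25]
pos 26 'a': at 3 (via fail)
pos 27 'c': at 18  → match P2@[27:27]
pos 28 'c': at 19  → match P0@[27:28],P2@[28:28],P7@[26:28]
pos 29 'a': at 8 (via fail)
pos 30 'a': at 4 (via fail)
pos 31 'a': at 5
pos 32 'b': at 6
pos 33 'c': at 7  → match P1@[29:33],P2@[33:33]
pos 34 'c': at 2 (via fail)  → match P0@[33:34],P2@[34:34]
pos 35 'a': at 8 (via fail)
pos 36 'b': at 9  → match P3@[34:36]
pos 37 'b': at 17 (via fail)  → match P6@[36:37]
pos 38 'b': at 17 (via fail)  → match P6@[37:38]
pos 39 'a': at 3 (via fail)
pos 40 'b': at 10 (via fail)
pos 41 'a': at 3 (via fail)
pos 42 'c': at 18  → match P2@[42:42]

Result: [[1,2],[3,6],[4,2],[4,4],[5,0],[5,2],[6,0],[6,2],[8,3],[10,2],[11,0],[11,2],[11,7],[12,0],[12,2],[14,2],[17,2],[18,0],[18,2],[18,5],[18,7],[20,2],[22,2],[23,0],[23,2],[25,3],[27,2],[28,0],[28,2],[28,7],[33,1],[33,2],[34,0],[34,2],[36,3],[37,6],[38,6],[42,2]]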